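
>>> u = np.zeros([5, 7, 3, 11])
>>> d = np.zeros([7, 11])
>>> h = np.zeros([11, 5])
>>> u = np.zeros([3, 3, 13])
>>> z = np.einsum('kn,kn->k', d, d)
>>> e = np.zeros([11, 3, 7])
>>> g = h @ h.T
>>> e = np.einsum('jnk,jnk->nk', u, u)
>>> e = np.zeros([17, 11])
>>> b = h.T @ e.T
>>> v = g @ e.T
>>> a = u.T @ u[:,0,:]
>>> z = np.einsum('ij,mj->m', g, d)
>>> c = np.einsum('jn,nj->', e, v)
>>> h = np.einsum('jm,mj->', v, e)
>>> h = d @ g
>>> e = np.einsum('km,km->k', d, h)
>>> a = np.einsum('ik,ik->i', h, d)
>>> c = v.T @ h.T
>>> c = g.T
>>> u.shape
(3, 3, 13)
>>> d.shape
(7, 11)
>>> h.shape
(7, 11)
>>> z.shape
(7,)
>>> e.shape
(7,)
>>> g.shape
(11, 11)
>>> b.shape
(5, 17)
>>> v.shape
(11, 17)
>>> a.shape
(7,)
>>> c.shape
(11, 11)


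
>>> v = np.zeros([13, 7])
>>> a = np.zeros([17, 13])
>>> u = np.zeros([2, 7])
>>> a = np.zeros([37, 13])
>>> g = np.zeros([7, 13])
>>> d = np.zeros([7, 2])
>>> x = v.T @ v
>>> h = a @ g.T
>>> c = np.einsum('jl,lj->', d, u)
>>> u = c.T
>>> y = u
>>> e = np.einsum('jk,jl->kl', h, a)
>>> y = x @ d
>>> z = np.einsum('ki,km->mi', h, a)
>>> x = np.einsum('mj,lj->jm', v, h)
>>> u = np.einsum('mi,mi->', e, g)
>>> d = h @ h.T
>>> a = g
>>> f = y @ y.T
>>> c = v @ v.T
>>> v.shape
(13, 7)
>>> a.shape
(7, 13)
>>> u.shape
()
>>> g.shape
(7, 13)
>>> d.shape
(37, 37)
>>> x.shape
(7, 13)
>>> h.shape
(37, 7)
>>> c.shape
(13, 13)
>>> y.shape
(7, 2)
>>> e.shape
(7, 13)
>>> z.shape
(13, 7)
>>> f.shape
(7, 7)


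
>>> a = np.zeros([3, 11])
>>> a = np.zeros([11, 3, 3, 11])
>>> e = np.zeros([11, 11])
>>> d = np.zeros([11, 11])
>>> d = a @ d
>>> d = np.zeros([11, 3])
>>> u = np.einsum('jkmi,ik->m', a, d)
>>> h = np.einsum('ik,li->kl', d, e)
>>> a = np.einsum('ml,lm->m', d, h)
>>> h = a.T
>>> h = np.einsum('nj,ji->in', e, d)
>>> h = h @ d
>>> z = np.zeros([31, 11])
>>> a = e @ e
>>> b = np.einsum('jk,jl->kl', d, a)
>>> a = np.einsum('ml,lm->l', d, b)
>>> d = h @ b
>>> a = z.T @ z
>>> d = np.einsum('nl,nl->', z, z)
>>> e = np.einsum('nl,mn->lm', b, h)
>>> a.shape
(11, 11)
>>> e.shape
(11, 3)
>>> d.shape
()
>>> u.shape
(3,)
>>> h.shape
(3, 3)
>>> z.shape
(31, 11)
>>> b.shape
(3, 11)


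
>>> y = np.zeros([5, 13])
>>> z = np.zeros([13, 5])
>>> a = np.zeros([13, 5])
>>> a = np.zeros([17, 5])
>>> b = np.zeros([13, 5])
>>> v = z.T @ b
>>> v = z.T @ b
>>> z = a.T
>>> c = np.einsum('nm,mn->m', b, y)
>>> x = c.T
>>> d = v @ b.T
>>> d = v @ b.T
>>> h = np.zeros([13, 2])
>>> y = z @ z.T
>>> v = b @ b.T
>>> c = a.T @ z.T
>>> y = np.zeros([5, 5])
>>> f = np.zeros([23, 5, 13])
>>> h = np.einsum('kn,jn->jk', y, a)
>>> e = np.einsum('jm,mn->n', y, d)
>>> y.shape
(5, 5)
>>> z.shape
(5, 17)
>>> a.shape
(17, 5)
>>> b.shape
(13, 5)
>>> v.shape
(13, 13)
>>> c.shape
(5, 5)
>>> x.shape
(5,)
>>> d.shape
(5, 13)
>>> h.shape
(17, 5)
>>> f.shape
(23, 5, 13)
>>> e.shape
(13,)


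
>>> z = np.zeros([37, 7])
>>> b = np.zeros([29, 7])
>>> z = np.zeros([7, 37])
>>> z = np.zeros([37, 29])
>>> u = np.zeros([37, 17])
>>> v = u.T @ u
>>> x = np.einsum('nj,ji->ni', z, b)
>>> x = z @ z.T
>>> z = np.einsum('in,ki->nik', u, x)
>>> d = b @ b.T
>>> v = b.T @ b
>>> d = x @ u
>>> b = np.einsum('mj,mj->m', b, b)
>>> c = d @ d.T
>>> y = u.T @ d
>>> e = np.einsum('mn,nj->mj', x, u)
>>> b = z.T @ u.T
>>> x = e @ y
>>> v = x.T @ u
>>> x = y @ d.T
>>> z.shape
(17, 37, 37)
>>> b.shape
(37, 37, 37)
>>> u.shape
(37, 17)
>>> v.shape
(17, 17)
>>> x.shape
(17, 37)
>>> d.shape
(37, 17)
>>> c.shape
(37, 37)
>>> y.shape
(17, 17)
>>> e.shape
(37, 17)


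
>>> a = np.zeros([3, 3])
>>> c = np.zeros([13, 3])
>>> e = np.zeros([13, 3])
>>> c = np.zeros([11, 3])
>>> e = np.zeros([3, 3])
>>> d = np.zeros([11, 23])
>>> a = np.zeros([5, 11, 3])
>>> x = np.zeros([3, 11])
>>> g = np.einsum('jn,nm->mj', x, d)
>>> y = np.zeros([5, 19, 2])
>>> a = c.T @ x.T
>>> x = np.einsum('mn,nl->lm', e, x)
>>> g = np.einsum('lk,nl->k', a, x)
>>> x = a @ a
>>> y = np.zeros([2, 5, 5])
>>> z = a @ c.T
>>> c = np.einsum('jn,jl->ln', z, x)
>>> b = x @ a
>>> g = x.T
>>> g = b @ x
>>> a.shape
(3, 3)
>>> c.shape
(3, 11)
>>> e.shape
(3, 3)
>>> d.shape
(11, 23)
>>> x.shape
(3, 3)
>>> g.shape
(3, 3)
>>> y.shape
(2, 5, 5)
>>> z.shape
(3, 11)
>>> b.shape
(3, 3)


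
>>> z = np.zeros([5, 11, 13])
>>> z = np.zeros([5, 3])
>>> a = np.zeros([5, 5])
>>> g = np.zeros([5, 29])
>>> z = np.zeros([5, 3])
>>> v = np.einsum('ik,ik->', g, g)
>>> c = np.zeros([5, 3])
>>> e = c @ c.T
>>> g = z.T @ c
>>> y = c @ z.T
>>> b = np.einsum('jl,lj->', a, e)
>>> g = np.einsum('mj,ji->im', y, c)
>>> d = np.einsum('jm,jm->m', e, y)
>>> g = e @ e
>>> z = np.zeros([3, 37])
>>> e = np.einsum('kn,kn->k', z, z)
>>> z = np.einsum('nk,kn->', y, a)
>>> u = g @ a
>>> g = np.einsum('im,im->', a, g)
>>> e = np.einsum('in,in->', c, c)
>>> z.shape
()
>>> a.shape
(5, 5)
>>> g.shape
()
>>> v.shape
()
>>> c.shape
(5, 3)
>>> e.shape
()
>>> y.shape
(5, 5)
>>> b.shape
()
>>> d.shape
(5,)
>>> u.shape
(5, 5)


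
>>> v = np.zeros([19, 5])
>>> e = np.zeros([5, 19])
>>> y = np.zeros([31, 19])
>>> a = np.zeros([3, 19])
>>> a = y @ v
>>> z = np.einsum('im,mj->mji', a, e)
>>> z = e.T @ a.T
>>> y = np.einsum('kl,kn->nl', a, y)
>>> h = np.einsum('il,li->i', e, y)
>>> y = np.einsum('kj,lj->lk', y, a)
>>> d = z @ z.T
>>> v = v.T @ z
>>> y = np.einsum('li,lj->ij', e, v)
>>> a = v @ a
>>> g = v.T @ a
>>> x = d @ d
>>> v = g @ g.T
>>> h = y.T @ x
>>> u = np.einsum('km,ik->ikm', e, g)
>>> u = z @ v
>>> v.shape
(31, 31)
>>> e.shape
(5, 19)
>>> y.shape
(19, 31)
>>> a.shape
(5, 5)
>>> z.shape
(19, 31)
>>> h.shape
(31, 19)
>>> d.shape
(19, 19)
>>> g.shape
(31, 5)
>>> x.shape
(19, 19)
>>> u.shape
(19, 31)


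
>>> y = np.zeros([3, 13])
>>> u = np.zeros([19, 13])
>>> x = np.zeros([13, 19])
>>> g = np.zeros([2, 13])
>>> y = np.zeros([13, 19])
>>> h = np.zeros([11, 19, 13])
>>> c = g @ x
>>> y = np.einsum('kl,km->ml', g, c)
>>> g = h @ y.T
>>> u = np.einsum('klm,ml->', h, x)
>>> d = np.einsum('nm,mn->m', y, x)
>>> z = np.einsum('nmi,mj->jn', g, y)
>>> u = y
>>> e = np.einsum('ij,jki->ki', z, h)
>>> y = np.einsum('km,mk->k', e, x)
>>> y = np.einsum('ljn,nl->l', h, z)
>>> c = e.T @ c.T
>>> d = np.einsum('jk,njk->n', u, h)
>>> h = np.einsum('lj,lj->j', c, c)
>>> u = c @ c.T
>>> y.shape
(11,)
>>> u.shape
(13, 13)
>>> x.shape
(13, 19)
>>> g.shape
(11, 19, 19)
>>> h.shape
(2,)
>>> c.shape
(13, 2)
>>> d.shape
(11,)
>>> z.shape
(13, 11)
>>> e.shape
(19, 13)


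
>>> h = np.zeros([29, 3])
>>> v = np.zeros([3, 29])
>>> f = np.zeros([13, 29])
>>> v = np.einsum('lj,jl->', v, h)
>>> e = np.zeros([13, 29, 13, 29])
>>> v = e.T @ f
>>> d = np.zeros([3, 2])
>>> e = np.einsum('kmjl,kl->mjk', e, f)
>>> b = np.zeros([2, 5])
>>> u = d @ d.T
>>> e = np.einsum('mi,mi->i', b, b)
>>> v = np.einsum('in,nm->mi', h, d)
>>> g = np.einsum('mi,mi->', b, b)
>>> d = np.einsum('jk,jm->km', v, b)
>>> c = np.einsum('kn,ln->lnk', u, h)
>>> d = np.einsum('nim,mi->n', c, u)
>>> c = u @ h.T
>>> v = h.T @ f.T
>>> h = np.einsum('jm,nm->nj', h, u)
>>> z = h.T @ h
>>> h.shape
(3, 29)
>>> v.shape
(3, 13)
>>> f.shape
(13, 29)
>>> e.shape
(5,)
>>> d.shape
(29,)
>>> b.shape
(2, 5)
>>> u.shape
(3, 3)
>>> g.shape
()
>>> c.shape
(3, 29)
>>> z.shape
(29, 29)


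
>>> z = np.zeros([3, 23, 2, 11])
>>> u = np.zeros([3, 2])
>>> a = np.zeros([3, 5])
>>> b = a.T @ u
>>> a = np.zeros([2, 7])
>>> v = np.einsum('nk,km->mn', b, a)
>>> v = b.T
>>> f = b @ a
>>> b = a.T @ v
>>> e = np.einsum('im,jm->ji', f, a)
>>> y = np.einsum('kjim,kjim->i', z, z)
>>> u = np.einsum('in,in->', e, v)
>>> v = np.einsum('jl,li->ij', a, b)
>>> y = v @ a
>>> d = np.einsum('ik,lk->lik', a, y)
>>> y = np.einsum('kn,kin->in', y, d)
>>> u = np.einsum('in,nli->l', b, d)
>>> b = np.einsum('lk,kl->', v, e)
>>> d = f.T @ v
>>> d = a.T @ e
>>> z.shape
(3, 23, 2, 11)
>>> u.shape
(2,)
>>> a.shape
(2, 7)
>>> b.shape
()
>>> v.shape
(5, 2)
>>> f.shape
(5, 7)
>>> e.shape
(2, 5)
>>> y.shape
(2, 7)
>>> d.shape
(7, 5)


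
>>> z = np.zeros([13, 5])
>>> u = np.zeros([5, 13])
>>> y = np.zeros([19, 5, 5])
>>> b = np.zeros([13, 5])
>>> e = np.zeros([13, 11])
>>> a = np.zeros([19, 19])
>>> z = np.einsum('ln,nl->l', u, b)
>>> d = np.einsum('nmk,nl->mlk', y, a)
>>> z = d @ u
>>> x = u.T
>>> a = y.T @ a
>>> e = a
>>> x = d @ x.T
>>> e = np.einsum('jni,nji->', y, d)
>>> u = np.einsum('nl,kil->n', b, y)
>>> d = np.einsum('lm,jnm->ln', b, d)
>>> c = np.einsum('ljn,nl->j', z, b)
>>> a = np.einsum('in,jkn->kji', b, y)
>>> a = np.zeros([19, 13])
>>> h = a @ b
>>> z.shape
(5, 19, 13)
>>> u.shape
(13,)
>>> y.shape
(19, 5, 5)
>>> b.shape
(13, 5)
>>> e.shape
()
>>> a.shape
(19, 13)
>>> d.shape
(13, 19)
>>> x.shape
(5, 19, 13)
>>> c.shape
(19,)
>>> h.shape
(19, 5)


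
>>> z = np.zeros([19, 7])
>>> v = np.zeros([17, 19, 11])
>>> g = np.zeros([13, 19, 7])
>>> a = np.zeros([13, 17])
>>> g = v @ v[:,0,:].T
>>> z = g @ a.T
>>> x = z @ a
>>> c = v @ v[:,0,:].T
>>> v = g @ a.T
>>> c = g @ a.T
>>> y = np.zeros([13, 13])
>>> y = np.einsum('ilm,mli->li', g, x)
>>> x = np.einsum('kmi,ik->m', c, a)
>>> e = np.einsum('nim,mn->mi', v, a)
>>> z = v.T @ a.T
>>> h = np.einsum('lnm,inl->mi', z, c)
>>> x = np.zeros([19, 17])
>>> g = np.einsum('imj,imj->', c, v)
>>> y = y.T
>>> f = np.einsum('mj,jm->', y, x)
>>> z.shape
(13, 19, 13)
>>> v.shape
(17, 19, 13)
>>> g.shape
()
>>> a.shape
(13, 17)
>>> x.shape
(19, 17)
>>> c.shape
(17, 19, 13)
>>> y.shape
(17, 19)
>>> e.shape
(13, 19)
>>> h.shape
(13, 17)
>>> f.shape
()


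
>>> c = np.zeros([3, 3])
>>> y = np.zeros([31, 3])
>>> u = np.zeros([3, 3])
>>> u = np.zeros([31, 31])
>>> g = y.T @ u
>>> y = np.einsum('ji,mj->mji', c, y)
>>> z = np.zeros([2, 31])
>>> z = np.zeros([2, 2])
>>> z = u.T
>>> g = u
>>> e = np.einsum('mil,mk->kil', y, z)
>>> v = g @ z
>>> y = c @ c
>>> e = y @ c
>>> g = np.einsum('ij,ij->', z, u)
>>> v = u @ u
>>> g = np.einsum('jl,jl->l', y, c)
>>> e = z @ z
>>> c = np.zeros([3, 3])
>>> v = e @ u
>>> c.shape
(3, 3)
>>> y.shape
(3, 3)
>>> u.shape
(31, 31)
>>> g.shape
(3,)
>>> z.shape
(31, 31)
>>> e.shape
(31, 31)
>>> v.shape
(31, 31)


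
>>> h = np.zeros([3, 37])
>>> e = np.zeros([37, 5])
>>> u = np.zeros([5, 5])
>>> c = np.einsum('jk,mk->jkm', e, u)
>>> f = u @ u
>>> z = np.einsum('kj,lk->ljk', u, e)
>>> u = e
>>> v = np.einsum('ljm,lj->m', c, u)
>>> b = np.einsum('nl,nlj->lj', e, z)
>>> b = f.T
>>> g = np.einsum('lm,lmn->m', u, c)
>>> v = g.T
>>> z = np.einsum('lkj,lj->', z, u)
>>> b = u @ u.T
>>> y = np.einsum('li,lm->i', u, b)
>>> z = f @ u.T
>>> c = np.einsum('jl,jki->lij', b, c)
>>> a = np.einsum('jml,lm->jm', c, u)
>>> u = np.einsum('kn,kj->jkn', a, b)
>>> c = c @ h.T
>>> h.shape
(3, 37)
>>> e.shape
(37, 5)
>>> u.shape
(37, 37, 5)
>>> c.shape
(37, 5, 3)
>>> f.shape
(5, 5)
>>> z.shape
(5, 37)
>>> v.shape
(5,)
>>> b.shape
(37, 37)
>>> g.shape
(5,)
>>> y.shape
(5,)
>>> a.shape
(37, 5)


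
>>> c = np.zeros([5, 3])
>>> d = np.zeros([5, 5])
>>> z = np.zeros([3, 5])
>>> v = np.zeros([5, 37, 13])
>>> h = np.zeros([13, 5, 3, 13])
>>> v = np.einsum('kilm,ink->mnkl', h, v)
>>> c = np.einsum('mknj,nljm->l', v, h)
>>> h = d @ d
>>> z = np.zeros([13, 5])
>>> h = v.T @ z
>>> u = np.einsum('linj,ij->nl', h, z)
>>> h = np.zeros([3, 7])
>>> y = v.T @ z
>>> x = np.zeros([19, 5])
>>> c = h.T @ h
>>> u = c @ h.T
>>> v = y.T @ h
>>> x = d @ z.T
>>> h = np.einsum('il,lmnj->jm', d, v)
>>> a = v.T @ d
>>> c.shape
(7, 7)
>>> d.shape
(5, 5)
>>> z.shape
(13, 5)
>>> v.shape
(5, 37, 13, 7)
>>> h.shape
(7, 37)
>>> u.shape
(7, 3)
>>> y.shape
(3, 13, 37, 5)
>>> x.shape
(5, 13)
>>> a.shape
(7, 13, 37, 5)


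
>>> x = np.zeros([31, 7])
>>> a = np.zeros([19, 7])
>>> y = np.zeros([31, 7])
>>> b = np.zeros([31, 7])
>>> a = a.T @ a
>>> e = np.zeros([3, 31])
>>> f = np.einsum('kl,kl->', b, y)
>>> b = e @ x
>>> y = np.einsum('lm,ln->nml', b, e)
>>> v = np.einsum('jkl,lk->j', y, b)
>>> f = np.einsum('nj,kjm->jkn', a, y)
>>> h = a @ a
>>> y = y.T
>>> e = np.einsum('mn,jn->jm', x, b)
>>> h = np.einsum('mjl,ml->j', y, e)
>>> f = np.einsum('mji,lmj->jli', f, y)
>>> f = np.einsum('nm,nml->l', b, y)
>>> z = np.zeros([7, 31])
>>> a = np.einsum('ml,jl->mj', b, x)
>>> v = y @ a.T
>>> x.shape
(31, 7)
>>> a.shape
(3, 31)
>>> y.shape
(3, 7, 31)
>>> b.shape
(3, 7)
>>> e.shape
(3, 31)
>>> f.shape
(31,)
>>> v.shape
(3, 7, 3)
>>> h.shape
(7,)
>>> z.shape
(7, 31)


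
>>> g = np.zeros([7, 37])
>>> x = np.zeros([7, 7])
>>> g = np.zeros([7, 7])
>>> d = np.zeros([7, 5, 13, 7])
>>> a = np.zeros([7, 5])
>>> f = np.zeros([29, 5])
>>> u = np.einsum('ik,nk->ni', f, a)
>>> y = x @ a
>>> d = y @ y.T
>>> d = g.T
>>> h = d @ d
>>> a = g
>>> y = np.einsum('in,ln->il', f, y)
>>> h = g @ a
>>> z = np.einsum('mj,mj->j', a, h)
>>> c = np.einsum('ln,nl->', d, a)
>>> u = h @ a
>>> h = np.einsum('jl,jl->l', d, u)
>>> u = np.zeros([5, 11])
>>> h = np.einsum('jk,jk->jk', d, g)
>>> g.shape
(7, 7)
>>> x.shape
(7, 7)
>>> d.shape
(7, 7)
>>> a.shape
(7, 7)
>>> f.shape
(29, 5)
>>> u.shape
(5, 11)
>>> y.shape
(29, 7)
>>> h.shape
(7, 7)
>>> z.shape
(7,)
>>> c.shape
()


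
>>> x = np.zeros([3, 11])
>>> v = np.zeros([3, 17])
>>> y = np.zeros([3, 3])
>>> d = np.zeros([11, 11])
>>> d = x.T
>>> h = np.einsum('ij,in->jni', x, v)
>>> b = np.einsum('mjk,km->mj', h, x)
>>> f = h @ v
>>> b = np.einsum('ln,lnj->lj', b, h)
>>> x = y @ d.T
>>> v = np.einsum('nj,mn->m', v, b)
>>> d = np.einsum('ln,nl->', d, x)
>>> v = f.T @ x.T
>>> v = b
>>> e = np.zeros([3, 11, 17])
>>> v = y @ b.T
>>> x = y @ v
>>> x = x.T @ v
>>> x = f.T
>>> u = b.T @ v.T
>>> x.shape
(17, 17, 11)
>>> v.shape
(3, 11)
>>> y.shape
(3, 3)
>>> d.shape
()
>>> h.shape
(11, 17, 3)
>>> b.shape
(11, 3)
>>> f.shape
(11, 17, 17)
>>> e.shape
(3, 11, 17)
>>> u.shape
(3, 3)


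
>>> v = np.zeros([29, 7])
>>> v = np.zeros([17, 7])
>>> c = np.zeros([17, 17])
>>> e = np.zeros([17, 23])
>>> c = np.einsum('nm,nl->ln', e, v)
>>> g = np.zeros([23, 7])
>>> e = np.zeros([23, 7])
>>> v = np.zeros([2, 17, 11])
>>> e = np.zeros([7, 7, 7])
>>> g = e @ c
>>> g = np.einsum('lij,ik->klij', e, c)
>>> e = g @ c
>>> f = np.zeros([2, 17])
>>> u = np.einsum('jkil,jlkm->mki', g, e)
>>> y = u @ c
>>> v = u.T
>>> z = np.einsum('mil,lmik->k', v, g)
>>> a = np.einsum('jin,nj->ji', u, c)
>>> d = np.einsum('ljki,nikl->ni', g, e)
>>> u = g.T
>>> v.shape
(7, 7, 17)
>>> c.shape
(7, 17)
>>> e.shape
(17, 7, 7, 17)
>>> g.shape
(17, 7, 7, 7)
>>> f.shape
(2, 17)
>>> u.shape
(7, 7, 7, 17)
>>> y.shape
(17, 7, 17)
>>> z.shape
(7,)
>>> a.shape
(17, 7)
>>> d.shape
(17, 7)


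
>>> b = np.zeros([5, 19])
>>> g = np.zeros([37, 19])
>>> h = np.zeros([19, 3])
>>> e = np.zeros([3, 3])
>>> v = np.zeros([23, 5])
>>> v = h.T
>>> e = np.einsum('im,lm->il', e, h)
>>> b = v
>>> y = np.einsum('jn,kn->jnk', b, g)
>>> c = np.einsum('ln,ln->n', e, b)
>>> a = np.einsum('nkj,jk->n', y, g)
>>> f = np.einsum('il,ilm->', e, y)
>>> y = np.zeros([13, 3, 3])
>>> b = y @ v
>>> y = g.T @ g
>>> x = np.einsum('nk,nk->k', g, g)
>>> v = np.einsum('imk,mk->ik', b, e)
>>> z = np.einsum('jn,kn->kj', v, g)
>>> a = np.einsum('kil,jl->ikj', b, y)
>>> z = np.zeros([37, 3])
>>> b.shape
(13, 3, 19)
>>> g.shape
(37, 19)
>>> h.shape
(19, 3)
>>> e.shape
(3, 19)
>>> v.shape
(13, 19)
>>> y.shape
(19, 19)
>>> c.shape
(19,)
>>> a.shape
(3, 13, 19)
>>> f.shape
()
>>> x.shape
(19,)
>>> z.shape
(37, 3)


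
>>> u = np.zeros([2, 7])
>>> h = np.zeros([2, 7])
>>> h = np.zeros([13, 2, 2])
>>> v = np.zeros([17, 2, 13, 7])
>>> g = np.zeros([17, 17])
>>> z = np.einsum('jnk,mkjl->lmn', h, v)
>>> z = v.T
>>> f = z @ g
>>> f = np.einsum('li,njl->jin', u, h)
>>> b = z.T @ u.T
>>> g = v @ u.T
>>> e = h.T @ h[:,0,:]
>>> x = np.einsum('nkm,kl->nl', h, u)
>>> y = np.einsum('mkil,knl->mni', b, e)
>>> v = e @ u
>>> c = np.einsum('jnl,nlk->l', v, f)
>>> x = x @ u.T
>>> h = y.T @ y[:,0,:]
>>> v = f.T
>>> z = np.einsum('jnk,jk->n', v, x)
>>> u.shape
(2, 7)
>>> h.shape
(13, 2, 13)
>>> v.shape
(13, 7, 2)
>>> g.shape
(17, 2, 13, 2)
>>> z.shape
(7,)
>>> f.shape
(2, 7, 13)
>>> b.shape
(17, 2, 13, 2)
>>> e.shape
(2, 2, 2)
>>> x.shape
(13, 2)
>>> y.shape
(17, 2, 13)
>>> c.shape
(7,)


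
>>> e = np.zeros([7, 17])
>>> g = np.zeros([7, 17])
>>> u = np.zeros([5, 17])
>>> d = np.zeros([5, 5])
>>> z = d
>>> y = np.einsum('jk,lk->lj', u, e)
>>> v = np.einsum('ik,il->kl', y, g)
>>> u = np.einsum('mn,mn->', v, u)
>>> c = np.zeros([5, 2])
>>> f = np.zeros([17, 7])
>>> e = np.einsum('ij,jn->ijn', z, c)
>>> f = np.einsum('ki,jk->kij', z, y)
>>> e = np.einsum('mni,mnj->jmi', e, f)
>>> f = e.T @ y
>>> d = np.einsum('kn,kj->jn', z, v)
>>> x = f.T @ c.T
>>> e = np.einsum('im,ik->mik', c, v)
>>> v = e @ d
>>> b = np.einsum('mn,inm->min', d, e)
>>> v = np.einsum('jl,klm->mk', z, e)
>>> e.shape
(2, 5, 17)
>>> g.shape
(7, 17)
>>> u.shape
()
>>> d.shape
(17, 5)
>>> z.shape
(5, 5)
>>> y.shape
(7, 5)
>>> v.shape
(17, 2)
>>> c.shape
(5, 2)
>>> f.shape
(2, 5, 5)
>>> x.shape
(5, 5, 5)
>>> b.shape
(17, 2, 5)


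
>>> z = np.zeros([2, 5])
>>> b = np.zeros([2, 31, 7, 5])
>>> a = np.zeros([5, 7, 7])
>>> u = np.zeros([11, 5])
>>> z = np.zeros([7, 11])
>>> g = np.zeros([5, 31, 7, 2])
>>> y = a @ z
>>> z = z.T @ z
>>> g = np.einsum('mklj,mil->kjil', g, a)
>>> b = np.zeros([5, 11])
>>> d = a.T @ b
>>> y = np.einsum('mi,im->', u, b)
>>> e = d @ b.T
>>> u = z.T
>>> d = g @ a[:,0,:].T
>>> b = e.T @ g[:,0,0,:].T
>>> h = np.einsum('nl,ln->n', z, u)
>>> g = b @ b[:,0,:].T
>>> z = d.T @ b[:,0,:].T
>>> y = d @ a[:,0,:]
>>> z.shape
(5, 7, 2, 5)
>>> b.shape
(5, 7, 31)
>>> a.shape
(5, 7, 7)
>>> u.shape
(11, 11)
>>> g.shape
(5, 7, 5)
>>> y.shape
(31, 2, 7, 7)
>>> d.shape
(31, 2, 7, 5)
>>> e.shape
(7, 7, 5)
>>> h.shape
(11,)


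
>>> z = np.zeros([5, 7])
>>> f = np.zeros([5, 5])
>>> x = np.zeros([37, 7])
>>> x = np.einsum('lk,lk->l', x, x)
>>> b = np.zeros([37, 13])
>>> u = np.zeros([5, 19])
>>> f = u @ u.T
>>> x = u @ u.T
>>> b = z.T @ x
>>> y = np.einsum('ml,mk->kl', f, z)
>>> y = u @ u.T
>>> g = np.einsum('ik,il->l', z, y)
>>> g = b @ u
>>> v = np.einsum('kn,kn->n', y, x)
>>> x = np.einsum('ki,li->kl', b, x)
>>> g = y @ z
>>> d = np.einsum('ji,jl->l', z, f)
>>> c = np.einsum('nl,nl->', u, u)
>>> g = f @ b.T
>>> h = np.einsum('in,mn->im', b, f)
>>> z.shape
(5, 7)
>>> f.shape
(5, 5)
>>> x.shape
(7, 5)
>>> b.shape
(7, 5)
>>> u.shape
(5, 19)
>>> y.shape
(5, 5)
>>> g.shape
(5, 7)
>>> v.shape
(5,)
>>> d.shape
(5,)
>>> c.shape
()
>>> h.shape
(7, 5)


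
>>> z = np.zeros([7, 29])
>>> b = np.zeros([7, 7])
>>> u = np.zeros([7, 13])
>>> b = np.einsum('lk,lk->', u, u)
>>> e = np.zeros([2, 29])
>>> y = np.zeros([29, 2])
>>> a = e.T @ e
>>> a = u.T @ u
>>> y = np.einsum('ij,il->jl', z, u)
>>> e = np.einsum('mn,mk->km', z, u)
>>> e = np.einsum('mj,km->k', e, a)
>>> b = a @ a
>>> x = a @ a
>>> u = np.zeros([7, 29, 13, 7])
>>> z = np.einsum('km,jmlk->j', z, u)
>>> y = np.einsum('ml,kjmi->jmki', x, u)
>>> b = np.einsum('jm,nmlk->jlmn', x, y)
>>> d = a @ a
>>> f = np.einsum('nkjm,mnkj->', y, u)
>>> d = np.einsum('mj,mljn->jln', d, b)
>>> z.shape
(7,)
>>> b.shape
(13, 7, 13, 29)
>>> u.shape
(7, 29, 13, 7)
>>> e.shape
(13,)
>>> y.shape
(29, 13, 7, 7)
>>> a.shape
(13, 13)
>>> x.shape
(13, 13)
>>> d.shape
(13, 7, 29)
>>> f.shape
()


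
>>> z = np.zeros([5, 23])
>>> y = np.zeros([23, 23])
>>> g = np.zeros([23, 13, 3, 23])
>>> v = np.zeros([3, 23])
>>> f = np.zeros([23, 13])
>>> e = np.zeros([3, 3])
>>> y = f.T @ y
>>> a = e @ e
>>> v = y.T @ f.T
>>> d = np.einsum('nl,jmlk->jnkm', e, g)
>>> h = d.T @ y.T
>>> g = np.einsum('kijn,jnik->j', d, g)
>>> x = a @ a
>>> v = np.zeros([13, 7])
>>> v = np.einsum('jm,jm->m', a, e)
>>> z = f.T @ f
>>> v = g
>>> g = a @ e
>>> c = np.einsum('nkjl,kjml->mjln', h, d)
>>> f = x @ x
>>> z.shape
(13, 13)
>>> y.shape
(13, 23)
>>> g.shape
(3, 3)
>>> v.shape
(23,)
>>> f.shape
(3, 3)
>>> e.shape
(3, 3)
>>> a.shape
(3, 3)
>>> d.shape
(23, 3, 23, 13)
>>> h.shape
(13, 23, 3, 13)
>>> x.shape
(3, 3)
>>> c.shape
(23, 3, 13, 13)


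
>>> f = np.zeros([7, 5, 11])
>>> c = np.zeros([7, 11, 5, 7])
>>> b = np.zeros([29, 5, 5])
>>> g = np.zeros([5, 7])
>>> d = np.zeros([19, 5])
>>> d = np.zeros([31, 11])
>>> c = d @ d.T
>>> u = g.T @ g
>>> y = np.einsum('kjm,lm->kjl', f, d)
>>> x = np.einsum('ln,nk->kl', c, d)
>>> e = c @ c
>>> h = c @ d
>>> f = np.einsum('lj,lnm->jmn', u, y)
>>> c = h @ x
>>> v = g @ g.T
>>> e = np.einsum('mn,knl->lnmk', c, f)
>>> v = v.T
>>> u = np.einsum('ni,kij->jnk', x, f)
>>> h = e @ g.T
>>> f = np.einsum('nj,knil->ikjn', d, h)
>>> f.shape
(31, 5, 11, 31)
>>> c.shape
(31, 31)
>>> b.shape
(29, 5, 5)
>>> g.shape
(5, 7)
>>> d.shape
(31, 11)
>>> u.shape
(5, 11, 7)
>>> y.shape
(7, 5, 31)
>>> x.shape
(11, 31)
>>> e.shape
(5, 31, 31, 7)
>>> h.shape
(5, 31, 31, 5)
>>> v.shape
(5, 5)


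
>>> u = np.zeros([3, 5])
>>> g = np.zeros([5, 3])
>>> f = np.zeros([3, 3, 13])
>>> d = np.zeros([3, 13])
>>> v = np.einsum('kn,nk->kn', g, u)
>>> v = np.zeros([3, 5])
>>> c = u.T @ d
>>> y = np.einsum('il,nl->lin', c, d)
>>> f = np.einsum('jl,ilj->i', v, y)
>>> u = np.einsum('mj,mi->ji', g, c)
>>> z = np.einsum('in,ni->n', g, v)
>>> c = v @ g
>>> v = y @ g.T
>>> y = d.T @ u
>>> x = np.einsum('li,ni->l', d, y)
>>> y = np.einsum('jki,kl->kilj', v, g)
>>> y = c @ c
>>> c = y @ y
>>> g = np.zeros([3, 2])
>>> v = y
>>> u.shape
(3, 13)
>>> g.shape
(3, 2)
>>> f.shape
(13,)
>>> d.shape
(3, 13)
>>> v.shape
(3, 3)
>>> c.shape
(3, 3)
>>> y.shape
(3, 3)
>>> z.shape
(3,)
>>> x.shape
(3,)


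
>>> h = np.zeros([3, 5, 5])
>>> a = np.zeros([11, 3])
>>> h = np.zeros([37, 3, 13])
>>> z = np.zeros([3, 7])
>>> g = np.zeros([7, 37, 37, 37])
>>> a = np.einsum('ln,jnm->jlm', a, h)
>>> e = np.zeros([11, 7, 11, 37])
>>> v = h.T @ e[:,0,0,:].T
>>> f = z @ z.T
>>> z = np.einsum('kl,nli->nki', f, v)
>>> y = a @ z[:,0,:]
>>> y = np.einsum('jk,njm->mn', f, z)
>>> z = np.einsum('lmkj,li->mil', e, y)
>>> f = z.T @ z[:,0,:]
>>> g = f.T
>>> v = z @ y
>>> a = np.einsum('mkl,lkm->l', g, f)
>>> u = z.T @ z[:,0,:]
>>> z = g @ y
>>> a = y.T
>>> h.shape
(37, 3, 13)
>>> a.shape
(13, 11)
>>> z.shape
(11, 13, 13)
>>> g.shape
(11, 13, 11)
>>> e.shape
(11, 7, 11, 37)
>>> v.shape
(7, 13, 13)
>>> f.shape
(11, 13, 11)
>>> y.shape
(11, 13)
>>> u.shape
(11, 13, 11)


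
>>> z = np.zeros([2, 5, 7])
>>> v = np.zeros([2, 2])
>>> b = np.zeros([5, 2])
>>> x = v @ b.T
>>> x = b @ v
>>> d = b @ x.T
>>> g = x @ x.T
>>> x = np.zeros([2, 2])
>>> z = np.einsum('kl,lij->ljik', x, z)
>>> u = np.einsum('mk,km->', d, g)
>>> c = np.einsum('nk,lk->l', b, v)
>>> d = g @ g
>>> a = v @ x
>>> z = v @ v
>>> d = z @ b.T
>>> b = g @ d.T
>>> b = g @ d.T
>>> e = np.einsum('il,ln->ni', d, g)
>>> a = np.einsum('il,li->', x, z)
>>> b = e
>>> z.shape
(2, 2)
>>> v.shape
(2, 2)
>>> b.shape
(5, 2)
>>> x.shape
(2, 2)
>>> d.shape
(2, 5)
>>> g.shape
(5, 5)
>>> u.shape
()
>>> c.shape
(2,)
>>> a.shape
()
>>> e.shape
(5, 2)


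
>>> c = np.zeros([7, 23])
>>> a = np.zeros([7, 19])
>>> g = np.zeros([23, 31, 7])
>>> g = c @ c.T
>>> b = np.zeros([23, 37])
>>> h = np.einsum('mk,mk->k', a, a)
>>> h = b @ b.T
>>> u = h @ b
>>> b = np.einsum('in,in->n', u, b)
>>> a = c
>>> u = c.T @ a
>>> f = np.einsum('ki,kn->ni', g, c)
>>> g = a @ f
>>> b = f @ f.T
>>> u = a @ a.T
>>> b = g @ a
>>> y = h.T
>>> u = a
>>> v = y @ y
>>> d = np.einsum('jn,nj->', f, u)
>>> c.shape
(7, 23)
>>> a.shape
(7, 23)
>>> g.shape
(7, 7)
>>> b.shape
(7, 23)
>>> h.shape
(23, 23)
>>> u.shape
(7, 23)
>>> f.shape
(23, 7)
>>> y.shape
(23, 23)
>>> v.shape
(23, 23)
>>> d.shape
()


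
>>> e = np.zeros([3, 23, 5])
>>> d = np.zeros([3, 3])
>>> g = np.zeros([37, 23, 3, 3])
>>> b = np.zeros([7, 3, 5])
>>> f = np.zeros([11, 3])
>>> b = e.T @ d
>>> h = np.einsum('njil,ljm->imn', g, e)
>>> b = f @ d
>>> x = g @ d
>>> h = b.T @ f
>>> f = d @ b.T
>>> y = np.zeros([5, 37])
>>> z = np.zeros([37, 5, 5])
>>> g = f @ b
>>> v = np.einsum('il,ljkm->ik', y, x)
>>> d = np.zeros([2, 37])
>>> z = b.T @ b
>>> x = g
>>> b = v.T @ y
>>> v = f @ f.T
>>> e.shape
(3, 23, 5)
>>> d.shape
(2, 37)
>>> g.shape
(3, 3)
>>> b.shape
(3, 37)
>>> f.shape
(3, 11)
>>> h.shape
(3, 3)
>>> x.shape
(3, 3)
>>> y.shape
(5, 37)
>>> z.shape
(3, 3)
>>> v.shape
(3, 3)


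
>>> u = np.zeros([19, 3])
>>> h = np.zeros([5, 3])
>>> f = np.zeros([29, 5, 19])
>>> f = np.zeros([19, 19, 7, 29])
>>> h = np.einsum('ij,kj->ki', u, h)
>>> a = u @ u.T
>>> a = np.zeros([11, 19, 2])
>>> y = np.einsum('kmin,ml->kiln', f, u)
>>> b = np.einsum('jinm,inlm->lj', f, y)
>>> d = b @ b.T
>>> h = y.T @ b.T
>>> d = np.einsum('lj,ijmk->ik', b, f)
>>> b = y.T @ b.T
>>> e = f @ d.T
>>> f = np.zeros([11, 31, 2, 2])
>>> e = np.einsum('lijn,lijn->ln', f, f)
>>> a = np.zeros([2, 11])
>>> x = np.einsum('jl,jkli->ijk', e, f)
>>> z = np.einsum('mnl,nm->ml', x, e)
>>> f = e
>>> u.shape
(19, 3)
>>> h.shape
(29, 3, 7, 3)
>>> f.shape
(11, 2)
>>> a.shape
(2, 11)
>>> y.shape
(19, 7, 3, 29)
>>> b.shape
(29, 3, 7, 3)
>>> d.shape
(19, 29)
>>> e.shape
(11, 2)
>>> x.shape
(2, 11, 31)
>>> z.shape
(2, 31)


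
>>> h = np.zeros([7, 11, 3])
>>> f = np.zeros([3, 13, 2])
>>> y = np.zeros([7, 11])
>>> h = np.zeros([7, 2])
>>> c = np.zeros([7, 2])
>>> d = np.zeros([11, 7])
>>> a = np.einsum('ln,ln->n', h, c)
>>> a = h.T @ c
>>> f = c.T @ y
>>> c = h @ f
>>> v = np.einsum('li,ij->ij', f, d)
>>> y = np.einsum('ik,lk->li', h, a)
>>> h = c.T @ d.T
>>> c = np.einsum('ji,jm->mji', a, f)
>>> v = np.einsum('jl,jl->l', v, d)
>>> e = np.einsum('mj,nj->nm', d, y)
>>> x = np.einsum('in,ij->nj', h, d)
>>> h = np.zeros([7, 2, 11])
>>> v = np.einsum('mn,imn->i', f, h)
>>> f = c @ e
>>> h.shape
(7, 2, 11)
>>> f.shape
(11, 2, 11)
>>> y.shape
(2, 7)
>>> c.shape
(11, 2, 2)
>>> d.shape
(11, 7)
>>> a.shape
(2, 2)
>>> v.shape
(7,)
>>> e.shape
(2, 11)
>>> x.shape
(11, 7)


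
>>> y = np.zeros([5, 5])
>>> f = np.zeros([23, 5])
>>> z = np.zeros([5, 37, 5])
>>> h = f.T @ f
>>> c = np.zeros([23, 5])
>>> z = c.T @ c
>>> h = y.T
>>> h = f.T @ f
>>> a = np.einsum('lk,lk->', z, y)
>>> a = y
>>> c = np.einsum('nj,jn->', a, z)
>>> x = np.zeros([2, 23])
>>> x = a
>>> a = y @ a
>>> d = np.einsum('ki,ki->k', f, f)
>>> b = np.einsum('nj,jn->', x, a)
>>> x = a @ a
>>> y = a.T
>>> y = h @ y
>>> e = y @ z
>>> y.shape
(5, 5)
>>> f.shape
(23, 5)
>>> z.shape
(5, 5)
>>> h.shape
(5, 5)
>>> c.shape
()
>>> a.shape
(5, 5)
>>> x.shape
(5, 5)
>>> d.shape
(23,)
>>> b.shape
()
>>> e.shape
(5, 5)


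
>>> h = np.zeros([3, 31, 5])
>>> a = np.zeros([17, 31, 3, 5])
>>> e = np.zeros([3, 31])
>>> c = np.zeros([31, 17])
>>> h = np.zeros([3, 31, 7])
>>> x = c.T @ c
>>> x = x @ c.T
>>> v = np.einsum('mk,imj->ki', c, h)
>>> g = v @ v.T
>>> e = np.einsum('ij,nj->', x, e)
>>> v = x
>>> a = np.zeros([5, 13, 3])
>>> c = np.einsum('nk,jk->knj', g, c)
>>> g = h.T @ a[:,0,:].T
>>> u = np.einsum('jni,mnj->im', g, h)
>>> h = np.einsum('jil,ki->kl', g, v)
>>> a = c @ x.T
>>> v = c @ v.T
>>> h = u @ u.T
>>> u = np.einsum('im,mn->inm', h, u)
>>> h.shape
(5, 5)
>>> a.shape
(17, 17, 17)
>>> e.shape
()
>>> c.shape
(17, 17, 31)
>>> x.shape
(17, 31)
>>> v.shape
(17, 17, 17)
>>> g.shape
(7, 31, 5)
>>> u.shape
(5, 3, 5)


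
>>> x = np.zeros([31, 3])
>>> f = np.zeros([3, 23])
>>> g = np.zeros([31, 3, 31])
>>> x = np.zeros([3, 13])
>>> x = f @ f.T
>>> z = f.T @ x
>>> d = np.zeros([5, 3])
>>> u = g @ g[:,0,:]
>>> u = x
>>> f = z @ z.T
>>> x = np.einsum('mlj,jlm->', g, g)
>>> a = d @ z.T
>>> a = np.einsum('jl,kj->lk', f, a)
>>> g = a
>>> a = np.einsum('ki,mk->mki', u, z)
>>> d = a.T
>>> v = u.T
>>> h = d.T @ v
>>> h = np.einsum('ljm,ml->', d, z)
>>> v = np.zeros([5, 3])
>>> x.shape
()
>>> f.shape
(23, 23)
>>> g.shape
(23, 5)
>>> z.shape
(23, 3)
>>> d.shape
(3, 3, 23)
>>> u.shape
(3, 3)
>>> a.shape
(23, 3, 3)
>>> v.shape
(5, 3)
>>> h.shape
()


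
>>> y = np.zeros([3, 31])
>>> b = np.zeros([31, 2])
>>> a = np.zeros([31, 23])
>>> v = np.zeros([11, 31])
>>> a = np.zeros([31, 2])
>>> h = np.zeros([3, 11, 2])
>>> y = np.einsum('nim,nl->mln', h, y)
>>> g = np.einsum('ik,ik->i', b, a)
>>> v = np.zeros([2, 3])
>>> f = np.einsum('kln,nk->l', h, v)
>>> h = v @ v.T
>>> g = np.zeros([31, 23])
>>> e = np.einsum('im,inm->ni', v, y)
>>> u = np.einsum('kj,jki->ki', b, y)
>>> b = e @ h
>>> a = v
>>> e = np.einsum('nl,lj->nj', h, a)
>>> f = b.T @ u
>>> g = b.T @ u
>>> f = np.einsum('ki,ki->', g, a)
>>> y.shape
(2, 31, 3)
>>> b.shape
(31, 2)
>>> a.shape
(2, 3)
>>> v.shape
(2, 3)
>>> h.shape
(2, 2)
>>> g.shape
(2, 3)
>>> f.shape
()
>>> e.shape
(2, 3)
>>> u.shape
(31, 3)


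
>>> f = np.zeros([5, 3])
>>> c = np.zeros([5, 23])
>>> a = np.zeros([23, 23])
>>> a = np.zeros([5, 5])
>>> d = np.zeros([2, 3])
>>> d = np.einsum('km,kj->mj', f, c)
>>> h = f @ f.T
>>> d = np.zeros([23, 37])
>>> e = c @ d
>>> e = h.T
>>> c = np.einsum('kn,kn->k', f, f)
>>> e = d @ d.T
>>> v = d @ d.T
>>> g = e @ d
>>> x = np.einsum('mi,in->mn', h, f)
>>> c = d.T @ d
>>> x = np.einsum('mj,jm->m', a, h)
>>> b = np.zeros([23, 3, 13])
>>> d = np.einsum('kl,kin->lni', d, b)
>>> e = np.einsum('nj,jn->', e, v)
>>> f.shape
(5, 3)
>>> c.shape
(37, 37)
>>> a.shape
(5, 5)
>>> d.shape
(37, 13, 3)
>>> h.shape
(5, 5)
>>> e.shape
()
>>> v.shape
(23, 23)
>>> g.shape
(23, 37)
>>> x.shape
(5,)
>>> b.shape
(23, 3, 13)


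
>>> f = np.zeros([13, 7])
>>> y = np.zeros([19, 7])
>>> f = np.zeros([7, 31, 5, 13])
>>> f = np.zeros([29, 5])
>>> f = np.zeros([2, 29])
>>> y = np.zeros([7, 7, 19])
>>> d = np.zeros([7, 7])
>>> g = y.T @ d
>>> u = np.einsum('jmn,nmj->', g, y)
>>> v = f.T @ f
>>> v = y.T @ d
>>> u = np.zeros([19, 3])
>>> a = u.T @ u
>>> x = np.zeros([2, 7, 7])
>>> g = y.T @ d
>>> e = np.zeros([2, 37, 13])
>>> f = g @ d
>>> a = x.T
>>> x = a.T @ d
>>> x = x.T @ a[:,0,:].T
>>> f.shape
(19, 7, 7)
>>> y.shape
(7, 7, 19)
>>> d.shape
(7, 7)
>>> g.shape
(19, 7, 7)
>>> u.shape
(19, 3)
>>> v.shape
(19, 7, 7)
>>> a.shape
(7, 7, 2)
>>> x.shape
(7, 7, 7)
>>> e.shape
(2, 37, 13)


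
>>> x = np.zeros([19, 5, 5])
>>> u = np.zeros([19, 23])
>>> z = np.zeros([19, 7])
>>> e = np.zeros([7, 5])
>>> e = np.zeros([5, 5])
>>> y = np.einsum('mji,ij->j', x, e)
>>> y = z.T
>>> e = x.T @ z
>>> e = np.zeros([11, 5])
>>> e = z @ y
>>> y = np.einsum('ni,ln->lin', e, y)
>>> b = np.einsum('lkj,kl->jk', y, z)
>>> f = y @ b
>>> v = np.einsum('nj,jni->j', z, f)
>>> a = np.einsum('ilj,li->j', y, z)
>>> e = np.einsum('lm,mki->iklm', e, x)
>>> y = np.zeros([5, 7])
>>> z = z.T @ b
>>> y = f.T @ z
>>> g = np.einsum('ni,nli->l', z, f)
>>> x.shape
(19, 5, 5)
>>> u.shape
(19, 23)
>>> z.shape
(7, 19)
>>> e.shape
(5, 5, 19, 19)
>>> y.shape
(19, 19, 19)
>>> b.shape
(19, 19)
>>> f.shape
(7, 19, 19)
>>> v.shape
(7,)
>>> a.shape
(19,)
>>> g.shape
(19,)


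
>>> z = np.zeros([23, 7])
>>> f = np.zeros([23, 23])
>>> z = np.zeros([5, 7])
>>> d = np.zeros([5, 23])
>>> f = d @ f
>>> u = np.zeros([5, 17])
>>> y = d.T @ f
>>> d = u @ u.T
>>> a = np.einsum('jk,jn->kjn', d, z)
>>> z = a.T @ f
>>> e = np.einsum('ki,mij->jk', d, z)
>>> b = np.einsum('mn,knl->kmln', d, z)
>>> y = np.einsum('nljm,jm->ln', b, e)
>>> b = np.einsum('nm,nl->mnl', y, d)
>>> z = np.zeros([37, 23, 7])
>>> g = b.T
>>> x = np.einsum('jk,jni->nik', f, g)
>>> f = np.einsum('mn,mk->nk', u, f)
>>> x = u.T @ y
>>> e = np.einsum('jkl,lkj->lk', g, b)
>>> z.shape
(37, 23, 7)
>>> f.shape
(17, 23)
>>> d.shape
(5, 5)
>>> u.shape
(5, 17)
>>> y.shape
(5, 7)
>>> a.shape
(5, 5, 7)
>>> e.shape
(7, 5)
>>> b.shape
(7, 5, 5)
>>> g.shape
(5, 5, 7)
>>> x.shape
(17, 7)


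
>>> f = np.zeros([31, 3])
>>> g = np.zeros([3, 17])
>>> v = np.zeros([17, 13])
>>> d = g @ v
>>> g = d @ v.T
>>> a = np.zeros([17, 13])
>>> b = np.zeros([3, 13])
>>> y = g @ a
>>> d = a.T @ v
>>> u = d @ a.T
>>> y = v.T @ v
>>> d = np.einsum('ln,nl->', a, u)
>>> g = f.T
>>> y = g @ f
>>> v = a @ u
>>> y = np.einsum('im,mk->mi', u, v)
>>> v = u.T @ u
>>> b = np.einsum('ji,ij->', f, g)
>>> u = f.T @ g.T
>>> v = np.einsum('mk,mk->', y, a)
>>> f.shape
(31, 3)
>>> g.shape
(3, 31)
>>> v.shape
()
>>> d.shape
()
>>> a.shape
(17, 13)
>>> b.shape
()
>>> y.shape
(17, 13)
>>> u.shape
(3, 3)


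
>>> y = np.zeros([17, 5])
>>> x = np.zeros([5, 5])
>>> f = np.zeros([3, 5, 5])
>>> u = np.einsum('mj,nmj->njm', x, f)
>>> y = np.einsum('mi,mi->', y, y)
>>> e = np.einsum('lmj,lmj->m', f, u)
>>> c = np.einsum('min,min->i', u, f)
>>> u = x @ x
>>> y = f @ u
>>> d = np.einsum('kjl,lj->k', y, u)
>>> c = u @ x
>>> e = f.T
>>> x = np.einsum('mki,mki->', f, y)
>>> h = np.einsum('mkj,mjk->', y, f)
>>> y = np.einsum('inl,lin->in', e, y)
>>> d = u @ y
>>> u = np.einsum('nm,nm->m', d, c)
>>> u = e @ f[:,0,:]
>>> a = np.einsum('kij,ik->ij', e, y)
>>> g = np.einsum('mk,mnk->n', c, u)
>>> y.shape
(5, 5)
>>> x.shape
()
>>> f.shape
(3, 5, 5)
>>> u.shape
(5, 5, 5)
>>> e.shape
(5, 5, 3)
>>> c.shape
(5, 5)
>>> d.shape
(5, 5)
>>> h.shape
()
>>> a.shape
(5, 3)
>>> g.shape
(5,)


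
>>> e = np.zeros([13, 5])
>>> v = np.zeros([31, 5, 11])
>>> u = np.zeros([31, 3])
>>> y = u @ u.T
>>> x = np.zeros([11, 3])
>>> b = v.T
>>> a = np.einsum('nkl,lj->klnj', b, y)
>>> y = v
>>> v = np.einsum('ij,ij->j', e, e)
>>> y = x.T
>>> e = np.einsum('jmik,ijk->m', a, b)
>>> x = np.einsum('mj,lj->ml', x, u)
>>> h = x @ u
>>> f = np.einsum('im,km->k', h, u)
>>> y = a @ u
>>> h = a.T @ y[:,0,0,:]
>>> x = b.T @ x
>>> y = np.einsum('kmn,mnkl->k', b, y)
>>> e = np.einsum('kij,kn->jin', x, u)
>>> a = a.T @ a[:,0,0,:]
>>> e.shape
(31, 5, 3)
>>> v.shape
(5,)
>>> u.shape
(31, 3)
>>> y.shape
(11,)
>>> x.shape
(31, 5, 31)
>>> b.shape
(11, 5, 31)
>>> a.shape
(31, 11, 31, 31)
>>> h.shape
(31, 11, 31, 3)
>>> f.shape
(31,)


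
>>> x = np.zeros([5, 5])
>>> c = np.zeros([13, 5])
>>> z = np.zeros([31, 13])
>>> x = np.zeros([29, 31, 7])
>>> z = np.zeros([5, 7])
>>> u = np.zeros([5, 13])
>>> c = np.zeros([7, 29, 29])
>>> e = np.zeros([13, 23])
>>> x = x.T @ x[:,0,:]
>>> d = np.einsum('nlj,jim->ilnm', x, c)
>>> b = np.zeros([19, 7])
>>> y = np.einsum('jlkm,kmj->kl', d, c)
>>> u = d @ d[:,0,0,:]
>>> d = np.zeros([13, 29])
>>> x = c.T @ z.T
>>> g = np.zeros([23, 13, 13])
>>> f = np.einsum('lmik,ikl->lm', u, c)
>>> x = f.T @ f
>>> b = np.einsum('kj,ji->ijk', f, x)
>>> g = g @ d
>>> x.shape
(31, 31)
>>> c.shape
(7, 29, 29)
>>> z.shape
(5, 7)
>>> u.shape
(29, 31, 7, 29)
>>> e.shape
(13, 23)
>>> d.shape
(13, 29)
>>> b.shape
(31, 31, 29)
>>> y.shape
(7, 31)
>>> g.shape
(23, 13, 29)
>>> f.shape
(29, 31)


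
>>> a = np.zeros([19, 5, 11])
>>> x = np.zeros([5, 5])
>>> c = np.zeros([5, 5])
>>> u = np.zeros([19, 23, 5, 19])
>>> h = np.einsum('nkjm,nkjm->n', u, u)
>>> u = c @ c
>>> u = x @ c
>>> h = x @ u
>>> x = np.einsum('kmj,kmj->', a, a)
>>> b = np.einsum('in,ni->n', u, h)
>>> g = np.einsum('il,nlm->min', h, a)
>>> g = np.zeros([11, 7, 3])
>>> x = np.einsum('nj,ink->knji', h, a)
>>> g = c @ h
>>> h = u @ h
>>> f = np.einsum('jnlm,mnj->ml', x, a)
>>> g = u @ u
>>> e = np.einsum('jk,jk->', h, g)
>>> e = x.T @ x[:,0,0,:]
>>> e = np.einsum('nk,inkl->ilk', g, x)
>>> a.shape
(19, 5, 11)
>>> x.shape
(11, 5, 5, 19)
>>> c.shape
(5, 5)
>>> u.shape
(5, 5)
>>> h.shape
(5, 5)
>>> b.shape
(5,)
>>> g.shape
(5, 5)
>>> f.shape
(19, 5)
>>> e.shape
(11, 19, 5)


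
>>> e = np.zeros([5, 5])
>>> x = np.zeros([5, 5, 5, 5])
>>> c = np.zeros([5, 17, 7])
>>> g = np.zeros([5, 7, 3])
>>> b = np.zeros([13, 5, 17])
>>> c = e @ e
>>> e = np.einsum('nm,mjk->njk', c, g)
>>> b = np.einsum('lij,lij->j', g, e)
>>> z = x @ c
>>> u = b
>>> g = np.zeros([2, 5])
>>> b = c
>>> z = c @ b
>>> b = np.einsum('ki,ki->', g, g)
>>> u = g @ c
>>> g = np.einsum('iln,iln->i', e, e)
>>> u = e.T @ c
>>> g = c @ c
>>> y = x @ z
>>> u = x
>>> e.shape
(5, 7, 3)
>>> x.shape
(5, 5, 5, 5)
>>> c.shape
(5, 5)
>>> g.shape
(5, 5)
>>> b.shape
()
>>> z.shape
(5, 5)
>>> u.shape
(5, 5, 5, 5)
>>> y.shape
(5, 5, 5, 5)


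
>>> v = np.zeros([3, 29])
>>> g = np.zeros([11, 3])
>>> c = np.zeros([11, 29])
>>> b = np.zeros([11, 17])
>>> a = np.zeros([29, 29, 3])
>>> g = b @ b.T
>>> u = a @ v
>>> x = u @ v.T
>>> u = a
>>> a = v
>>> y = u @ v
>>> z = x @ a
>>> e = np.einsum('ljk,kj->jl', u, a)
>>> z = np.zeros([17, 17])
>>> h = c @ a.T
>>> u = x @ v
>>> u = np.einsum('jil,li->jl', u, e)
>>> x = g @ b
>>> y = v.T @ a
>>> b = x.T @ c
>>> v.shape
(3, 29)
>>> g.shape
(11, 11)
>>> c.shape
(11, 29)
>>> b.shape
(17, 29)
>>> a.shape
(3, 29)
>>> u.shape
(29, 29)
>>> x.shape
(11, 17)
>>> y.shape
(29, 29)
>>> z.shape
(17, 17)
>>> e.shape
(29, 29)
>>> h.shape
(11, 3)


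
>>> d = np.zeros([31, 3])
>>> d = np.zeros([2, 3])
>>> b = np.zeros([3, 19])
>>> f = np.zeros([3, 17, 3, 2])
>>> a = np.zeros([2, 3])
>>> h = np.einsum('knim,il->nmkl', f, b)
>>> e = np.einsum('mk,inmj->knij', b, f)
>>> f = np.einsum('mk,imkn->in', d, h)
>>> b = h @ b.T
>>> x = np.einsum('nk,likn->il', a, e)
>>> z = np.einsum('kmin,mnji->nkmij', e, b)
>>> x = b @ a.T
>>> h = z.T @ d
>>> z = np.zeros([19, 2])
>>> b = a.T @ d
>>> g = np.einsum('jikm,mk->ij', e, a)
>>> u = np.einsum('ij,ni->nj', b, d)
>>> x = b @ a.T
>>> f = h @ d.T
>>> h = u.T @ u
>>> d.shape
(2, 3)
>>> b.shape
(3, 3)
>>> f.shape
(3, 3, 17, 19, 2)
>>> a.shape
(2, 3)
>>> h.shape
(3, 3)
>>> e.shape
(19, 17, 3, 2)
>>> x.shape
(3, 2)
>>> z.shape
(19, 2)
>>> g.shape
(17, 19)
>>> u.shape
(2, 3)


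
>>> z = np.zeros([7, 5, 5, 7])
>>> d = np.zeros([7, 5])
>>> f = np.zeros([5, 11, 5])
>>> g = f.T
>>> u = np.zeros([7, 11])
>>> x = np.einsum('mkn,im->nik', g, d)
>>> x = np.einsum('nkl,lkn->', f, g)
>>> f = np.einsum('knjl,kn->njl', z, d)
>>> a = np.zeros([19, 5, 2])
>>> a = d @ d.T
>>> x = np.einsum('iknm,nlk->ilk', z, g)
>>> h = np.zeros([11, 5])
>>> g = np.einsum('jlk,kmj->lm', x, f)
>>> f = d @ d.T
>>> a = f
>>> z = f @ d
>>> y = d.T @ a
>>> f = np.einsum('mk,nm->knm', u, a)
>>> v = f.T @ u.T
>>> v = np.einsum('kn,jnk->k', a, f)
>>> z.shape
(7, 5)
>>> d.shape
(7, 5)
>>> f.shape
(11, 7, 7)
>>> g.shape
(11, 5)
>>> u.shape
(7, 11)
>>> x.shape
(7, 11, 5)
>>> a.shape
(7, 7)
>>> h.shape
(11, 5)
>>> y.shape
(5, 7)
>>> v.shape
(7,)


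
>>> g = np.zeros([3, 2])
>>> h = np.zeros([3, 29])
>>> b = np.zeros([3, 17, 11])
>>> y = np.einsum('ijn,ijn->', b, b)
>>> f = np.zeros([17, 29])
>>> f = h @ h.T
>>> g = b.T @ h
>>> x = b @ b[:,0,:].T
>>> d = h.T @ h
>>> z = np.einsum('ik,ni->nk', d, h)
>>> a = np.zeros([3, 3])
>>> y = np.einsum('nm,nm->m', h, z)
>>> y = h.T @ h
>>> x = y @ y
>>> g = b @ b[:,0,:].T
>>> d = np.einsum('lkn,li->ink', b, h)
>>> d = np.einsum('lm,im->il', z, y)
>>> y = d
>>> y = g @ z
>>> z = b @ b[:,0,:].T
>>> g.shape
(3, 17, 3)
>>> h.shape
(3, 29)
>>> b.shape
(3, 17, 11)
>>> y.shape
(3, 17, 29)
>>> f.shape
(3, 3)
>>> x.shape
(29, 29)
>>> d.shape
(29, 3)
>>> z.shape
(3, 17, 3)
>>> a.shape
(3, 3)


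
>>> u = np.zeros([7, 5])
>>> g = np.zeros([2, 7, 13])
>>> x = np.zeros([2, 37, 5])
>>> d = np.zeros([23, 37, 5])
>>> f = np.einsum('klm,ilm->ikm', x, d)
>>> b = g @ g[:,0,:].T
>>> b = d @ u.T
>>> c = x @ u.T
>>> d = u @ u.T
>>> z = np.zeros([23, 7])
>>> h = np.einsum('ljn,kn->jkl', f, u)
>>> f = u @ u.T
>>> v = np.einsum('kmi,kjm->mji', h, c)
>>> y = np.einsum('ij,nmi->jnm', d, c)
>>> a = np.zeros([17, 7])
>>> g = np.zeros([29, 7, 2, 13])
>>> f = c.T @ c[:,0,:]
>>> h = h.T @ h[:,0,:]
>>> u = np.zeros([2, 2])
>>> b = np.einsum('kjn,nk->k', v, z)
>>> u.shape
(2, 2)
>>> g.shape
(29, 7, 2, 13)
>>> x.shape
(2, 37, 5)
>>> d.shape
(7, 7)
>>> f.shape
(7, 37, 7)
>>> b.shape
(7,)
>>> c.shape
(2, 37, 7)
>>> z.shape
(23, 7)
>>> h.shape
(23, 7, 23)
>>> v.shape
(7, 37, 23)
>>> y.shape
(7, 2, 37)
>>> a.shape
(17, 7)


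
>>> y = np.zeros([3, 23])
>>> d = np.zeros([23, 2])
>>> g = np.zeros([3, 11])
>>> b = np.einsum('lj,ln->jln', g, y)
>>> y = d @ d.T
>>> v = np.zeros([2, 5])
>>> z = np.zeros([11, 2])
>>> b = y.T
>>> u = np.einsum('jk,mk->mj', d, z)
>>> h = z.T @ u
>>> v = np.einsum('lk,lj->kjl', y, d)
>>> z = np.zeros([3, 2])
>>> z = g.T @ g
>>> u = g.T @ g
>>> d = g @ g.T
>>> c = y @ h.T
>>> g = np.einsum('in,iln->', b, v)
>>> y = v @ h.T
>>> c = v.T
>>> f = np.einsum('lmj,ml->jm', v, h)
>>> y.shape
(23, 2, 2)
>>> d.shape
(3, 3)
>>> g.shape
()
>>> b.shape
(23, 23)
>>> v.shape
(23, 2, 23)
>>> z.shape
(11, 11)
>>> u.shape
(11, 11)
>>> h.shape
(2, 23)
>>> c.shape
(23, 2, 23)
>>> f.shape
(23, 2)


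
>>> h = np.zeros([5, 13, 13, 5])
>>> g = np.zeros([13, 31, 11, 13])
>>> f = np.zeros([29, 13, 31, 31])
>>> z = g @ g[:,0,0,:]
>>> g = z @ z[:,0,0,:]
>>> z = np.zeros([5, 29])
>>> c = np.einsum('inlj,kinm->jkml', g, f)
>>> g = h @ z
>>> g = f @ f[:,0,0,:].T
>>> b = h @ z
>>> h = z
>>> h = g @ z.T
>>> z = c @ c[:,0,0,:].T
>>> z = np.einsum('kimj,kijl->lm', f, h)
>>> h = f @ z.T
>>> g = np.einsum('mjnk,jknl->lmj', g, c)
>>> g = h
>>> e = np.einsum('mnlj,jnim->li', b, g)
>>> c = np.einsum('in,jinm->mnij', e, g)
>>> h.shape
(29, 13, 31, 5)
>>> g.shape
(29, 13, 31, 5)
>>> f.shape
(29, 13, 31, 31)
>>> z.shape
(5, 31)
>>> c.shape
(5, 31, 13, 29)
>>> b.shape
(5, 13, 13, 29)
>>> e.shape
(13, 31)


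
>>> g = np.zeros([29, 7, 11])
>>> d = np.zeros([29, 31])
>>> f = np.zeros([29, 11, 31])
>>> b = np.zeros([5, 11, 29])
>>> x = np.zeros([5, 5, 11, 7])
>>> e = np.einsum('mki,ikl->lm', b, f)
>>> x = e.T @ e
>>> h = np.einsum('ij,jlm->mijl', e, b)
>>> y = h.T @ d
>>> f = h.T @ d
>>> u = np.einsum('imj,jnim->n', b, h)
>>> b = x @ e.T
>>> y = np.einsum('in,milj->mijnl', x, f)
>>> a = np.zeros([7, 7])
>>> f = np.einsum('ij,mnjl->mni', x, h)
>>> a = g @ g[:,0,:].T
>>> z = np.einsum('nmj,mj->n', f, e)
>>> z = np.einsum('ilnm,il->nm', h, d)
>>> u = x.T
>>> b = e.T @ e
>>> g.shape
(29, 7, 11)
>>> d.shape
(29, 31)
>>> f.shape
(29, 31, 5)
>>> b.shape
(5, 5)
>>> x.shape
(5, 5)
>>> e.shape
(31, 5)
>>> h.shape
(29, 31, 5, 11)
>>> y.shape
(11, 5, 31, 5, 31)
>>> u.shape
(5, 5)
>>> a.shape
(29, 7, 29)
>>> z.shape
(5, 11)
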